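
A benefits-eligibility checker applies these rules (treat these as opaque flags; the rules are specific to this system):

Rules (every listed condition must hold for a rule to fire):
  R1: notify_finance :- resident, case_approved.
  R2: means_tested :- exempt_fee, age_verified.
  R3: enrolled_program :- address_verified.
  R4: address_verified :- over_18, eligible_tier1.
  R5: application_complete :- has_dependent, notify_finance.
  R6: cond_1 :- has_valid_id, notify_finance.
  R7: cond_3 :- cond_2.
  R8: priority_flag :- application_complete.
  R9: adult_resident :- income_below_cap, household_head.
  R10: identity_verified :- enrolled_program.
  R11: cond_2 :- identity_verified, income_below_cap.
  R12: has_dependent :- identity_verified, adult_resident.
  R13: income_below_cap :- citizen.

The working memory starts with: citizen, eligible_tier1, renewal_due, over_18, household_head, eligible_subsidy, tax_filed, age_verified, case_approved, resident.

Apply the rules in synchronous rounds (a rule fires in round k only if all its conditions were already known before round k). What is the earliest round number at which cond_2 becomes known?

Round 1 fires R1, R4, R13, giving notify_finance, address_verified, income_below_cap.
Round 2 fires R3, R9, giving enrolled_program, adult_resident.
Round 3 fires R10, giving identity_verified.
Round 4 fires R11, R12, giving cond_2, has_dependent.
cond_2 first appears in round 4.

4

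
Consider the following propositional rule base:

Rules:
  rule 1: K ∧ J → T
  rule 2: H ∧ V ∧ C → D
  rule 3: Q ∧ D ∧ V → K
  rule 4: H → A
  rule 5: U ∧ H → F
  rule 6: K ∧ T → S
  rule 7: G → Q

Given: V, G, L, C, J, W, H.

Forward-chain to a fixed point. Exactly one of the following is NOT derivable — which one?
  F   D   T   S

[1] rule 2 [H ∧ V ∧ C → D]; rule 4 [H → A]; rule 7 [G → Q]. ⇒ new: D, A, Q.
[2] rule 3 [Q ∧ D ∧ V → K]. ⇒ new: K.
[3] rule 1 [K ∧ J → T]. ⇒ new: T.
[4] rule 6 [K ∧ T → S]. ⇒ new: S.
Derived: S (round 4), D (round 1), T (round 3). F never appears in any round.

F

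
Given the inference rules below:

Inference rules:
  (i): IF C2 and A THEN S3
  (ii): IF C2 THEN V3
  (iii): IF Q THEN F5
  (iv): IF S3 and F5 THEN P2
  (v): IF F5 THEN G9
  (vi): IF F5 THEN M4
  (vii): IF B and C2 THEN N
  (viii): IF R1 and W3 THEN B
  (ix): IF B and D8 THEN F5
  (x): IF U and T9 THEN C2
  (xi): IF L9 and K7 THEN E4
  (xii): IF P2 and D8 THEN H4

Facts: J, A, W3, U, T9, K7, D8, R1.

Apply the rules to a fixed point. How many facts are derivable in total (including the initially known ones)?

18

Round 1 — (viii), (x), derive B, C2.
Round 2 — (i), (ii), (vii), (ix), derive S3, V3, N, F5.
Round 3 — (iv), (v), (vi), derive P2, G9, M4.
Round 4 — (xii), derive H4.
Closure: {A, B, C2, D8, F5, G9, H4, J, K7, M4, N, P2, R1, S3, T9, U, V3, W3} — 18 facts.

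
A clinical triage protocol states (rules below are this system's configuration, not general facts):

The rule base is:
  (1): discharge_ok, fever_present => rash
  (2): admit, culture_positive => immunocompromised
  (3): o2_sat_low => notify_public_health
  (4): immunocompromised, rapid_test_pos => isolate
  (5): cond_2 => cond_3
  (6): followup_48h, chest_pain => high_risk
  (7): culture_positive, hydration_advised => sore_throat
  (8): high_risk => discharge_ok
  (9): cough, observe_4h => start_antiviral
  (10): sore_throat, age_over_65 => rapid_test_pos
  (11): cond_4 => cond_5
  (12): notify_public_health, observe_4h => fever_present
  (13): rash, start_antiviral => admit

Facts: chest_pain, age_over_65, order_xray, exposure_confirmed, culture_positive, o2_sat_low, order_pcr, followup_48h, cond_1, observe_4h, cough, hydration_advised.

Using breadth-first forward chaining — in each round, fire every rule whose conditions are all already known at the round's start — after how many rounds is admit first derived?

Round 1: (3) [o2_sat_low => notify_public_health]; (6) [followup_48h, chest_pain => high_risk]; (7) [culture_positive, hydration_advised => sore_throat]; (9) [cough, observe_4h => start_antiviral]. New: notify_public_health, high_risk, sore_throat, start_antiviral.
Round 2: (8) [high_risk => discharge_ok]; (10) [sore_throat, age_over_65 => rapid_test_pos]; (12) [notify_public_health, observe_4h => fever_present]. New: discharge_ok, rapid_test_pos, fever_present.
Round 3: (1) [discharge_ok, fever_present => rash]. New: rash.
Round 4: (13) [rash, start_antiviral => admit]. New: admit.
admit first appears in round 4.

4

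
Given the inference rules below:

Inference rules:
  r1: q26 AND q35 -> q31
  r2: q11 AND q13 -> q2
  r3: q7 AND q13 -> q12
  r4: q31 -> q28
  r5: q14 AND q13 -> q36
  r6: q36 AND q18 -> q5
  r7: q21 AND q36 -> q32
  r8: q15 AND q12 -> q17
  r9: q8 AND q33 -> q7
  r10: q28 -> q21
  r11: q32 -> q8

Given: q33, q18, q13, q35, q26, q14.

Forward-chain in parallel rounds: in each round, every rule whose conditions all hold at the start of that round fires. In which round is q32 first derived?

4

Round 1 — r1, r5, derive q31, q36.
Round 2 — r4, r6, derive q28, q5.
Round 3 — r10, derive q21.
Round 4 — r7, derive q32.
q32 first appears in round 4.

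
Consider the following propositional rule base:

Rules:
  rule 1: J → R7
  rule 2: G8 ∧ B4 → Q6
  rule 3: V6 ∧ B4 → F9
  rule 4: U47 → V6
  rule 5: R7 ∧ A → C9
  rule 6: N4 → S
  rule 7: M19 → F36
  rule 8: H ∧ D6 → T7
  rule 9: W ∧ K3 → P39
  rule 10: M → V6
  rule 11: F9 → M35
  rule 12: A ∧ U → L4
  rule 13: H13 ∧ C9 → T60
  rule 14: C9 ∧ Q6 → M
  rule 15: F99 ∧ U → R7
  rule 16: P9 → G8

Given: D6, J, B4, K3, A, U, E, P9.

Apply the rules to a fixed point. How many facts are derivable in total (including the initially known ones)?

Round 1 fires rule 1, rule 12, rule 16, giving R7, L4, G8.
Round 2 fires rule 2, rule 5, giving Q6, C9.
Round 3 fires rule 14, giving M.
Round 4 fires rule 10, giving V6.
Round 5 fires rule 3, giving F9.
Round 6 fires rule 11, giving M35.
Closure: {A, B4, C9, D6, E, F9, G8, J, K3, L4, M, M35, P9, Q6, R7, U, V6} — 17 facts.

17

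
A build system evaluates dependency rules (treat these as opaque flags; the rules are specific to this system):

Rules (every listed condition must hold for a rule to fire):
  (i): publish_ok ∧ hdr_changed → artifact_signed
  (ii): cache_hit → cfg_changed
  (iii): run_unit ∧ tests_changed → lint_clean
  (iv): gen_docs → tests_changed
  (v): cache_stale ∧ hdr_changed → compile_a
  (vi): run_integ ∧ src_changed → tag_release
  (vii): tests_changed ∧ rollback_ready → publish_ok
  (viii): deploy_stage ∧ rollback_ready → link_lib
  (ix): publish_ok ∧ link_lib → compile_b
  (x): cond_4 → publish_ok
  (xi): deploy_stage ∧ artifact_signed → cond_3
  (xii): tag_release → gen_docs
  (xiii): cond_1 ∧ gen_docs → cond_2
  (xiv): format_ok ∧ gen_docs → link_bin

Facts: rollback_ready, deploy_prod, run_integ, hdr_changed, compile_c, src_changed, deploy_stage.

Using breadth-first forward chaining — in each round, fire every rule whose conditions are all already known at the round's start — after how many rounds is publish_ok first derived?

4

Round 1 fires (vi), (viii), giving tag_release, link_lib.
Round 2 fires (xii), giving gen_docs.
Round 3 fires (iv), giving tests_changed.
Round 4 fires (vii), giving publish_ok.
publish_ok first appears in round 4.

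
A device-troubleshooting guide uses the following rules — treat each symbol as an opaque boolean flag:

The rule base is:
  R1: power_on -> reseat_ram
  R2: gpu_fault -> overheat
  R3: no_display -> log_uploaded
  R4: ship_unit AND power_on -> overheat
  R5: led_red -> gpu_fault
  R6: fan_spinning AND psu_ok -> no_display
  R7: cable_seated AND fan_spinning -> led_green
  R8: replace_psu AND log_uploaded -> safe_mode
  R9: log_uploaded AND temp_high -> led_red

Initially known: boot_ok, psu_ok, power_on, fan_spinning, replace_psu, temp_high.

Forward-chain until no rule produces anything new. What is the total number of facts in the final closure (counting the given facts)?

13

Round 1 fires R1, R6, giving reseat_ram, no_display.
Round 2 fires R3, giving log_uploaded.
Round 3 fires R8, R9, giving safe_mode, led_red.
Round 4 fires R5, giving gpu_fault.
Round 5 fires R2, giving overheat.
Closure: {boot_ok, fan_spinning, gpu_fault, led_red, log_uploaded, no_display, overheat, power_on, psu_ok, replace_psu, reseat_ram, safe_mode, temp_high} — 13 facts.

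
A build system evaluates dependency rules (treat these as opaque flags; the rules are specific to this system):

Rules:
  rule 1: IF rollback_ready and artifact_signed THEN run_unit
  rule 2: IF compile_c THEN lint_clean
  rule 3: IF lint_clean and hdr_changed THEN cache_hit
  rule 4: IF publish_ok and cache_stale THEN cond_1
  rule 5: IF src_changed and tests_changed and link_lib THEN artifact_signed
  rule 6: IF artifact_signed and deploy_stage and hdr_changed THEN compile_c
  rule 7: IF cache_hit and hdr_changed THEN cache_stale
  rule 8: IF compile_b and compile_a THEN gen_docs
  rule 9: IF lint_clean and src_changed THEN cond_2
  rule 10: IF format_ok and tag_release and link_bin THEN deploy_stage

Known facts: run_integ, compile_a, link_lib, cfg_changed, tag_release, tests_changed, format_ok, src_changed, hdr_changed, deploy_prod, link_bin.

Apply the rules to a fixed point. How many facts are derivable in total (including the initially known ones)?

18

Round 1 fires rule 5, rule 10, giving artifact_signed, deploy_stage.
Round 2 fires rule 6, giving compile_c.
Round 3 fires rule 2, giving lint_clean.
Round 4 fires rule 3, rule 9, giving cache_hit, cond_2.
Round 5 fires rule 7, giving cache_stale.
Closure: {artifact_signed, cache_hit, cache_stale, cfg_changed, compile_a, compile_c, cond_2, deploy_prod, deploy_stage, format_ok, hdr_changed, link_bin, link_lib, lint_clean, run_integ, src_changed, tag_release, tests_changed} — 18 facts.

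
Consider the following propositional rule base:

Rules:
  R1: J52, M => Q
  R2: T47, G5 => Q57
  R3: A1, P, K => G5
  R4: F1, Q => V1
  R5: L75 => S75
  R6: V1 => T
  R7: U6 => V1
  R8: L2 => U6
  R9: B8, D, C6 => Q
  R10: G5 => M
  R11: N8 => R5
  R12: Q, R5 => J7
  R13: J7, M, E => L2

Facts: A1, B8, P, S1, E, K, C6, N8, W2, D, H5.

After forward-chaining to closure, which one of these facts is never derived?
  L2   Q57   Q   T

Q57

Round 1: R3 [A1, P, K => G5]; R9 [B8, D, C6 => Q]; R11 [N8 => R5]. New: G5, Q, R5.
Round 2: R10 [G5 => M]; R12 [Q, R5 => J7]. New: M, J7.
Round 3: R13 [J7, M, E => L2]. New: L2.
Round 4: R8 [L2 => U6]. New: U6.
Round 5: R7 [U6 => V1]. New: V1.
Round 6: R6 [V1 => T]. New: T.
Derived: T (round 6), L2 (round 3), Q (round 1). Q57 never appears in any round.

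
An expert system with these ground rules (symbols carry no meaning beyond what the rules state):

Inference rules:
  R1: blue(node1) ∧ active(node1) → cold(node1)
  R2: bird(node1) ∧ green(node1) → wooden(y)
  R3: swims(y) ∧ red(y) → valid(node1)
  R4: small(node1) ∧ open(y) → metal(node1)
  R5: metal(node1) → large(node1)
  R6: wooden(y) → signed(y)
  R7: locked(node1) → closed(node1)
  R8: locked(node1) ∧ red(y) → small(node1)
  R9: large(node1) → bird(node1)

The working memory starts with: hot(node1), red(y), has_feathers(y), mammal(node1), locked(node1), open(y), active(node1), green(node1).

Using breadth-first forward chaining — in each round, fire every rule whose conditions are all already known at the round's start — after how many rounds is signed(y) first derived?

Round 1 fires R7, R8, giving closed(node1), small(node1).
Round 2 fires R4, giving metal(node1).
Round 3 fires R5, giving large(node1).
Round 4 fires R9, giving bird(node1).
Round 5 fires R2, giving wooden(y).
Round 6 fires R6, giving signed(y).
signed(y) first appears in round 6.

6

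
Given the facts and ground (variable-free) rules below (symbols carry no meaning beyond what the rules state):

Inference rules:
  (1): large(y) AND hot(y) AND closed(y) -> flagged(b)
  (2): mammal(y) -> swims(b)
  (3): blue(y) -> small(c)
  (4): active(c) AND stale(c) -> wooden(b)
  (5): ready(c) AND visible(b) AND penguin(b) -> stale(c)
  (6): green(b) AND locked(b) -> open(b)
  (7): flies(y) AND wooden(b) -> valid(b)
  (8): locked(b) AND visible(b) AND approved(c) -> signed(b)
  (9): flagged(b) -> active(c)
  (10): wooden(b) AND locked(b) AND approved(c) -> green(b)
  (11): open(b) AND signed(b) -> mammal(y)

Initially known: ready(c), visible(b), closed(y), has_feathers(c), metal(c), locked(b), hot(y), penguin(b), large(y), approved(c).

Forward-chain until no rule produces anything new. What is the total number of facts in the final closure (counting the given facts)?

[1] (1) [large(y) AND hot(y) AND closed(y) -> flagged(b)]; (5) [ready(c) AND visible(b) AND penguin(b) -> stale(c)]; (8) [locked(b) AND visible(b) AND approved(c) -> signed(b)]. ⇒ new: flagged(b), stale(c), signed(b).
[2] (9) [flagged(b) -> active(c)]. ⇒ new: active(c).
[3] (4) [active(c) AND stale(c) -> wooden(b)]. ⇒ new: wooden(b).
[4] (10) [wooden(b) AND locked(b) AND approved(c) -> green(b)]. ⇒ new: green(b).
[5] (6) [green(b) AND locked(b) -> open(b)]. ⇒ new: open(b).
[6] (11) [open(b) AND signed(b) -> mammal(y)]. ⇒ new: mammal(y).
[7] (2) [mammal(y) -> swims(b)]. ⇒ new: swims(b).
Closure: {active(c), approved(c), closed(y), flagged(b), green(b), has_feathers(c), hot(y), large(y), locked(b), mammal(y), metal(c), open(b), penguin(b), ready(c), signed(b), stale(c), swims(b), visible(b), wooden(b)} — 19 facts.

19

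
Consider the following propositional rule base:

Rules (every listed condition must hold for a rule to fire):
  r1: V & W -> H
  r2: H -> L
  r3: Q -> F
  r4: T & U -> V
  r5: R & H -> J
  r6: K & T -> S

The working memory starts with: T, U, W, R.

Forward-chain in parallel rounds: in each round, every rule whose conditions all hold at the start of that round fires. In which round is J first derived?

3

Round 1 fires r4, giving V.
Round 2 fires r1, giving H.
Round 3 fires r2, r5, giving L, J.
J first appears in round 3.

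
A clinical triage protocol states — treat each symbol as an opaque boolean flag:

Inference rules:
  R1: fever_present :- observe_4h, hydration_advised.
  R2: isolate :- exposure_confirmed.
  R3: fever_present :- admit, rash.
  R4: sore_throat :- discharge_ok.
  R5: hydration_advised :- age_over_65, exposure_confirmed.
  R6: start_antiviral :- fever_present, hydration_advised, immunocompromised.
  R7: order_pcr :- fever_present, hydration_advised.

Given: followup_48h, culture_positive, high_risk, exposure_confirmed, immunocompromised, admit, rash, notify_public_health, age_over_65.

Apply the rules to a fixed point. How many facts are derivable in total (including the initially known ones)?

14

Round 1 — R2, R3, R5, derive isolate, fever_present, hydration_advised.
Round 2 — R6, R7, derive start_antiviral, order_pcr.
Closure: {admit, age_over_65, culture_positive, exposure_confirmed, fever_present, followup_48h, high_risk, hydration_advised, immunocompromised, isolate, notify_public_health, order_pcr, rash, start_antiviral} — 14 facts.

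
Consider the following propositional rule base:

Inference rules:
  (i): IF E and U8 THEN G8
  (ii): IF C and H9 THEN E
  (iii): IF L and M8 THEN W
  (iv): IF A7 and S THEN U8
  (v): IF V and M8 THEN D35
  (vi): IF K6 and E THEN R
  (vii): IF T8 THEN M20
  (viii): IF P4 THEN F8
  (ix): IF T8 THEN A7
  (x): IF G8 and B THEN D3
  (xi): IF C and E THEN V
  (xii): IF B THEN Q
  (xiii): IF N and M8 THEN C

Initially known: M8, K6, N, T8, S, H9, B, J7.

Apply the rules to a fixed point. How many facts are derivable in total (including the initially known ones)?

[1] (vii) [IF T8 THEN M20]; (ix) [IF T8 THEN A7]; (xii) [IF B THEN Q]; (xiii) [IF N and M8 THEN C]. ⇒ new: M20, A7, Q, C.
[2] (ii) [IF C and H9 THEN E]; (iv) [IF A7 and S THEN U8]. ⇒ new: E, U8.
[3] (i) [IF E and U8 THEN G8]; (vi) [IF K6 and E THEN R]; (xi) [IF C and E THEN V]. ⇒ new: G8, R, V.
[4] (v) [IF V and M8 THEN D35]; (x) [IF G8 and B THEN D3]. ⇒ new: D35, D3.
Closure: {A7, B, C, D3, D35, E, G8, H9, J7, K6, M20, M8, N, Q, R, S, T8, U8, V} — 19 facts.

19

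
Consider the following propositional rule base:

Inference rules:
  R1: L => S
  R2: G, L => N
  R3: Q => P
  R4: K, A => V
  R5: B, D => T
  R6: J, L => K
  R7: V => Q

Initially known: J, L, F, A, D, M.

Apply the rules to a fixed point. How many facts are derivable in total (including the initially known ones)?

Round 1 — R1, R6, derive S, K.
Round 2 — R4, derive V.
Round 3 — R7, derive Q.
Round 4 — R3, derive P.
Closure: {A, D, F, J, K, L, M, P, Q, S, V} — 11 facts.

11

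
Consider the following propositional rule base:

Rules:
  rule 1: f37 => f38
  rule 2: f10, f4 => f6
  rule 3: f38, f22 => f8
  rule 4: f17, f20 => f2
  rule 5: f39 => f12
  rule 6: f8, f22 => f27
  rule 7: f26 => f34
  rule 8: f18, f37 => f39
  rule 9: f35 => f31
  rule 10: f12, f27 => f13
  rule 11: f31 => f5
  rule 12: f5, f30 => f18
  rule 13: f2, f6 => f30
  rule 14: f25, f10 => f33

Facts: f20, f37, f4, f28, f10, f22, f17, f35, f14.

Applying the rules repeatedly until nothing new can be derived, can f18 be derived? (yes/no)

yes

Round 1: rule 1 [f37 => f38]; rule 2 [f10, f4 => f6]; rule 4 [f17, f20 => f2]; rule 9 [f35 => f31]. Adds f38, f6, f2, f31.
Round 2: rule 3 [f38, f22 => f8]; rule 11 [f31 => f5]; rule 13 [f2, f6 => f30]. Adds f8, f5, f30.
Round 3: rule 6 [f8, f22 => f27]; rule 12 [f5, f30 => f18]. Adds f27, f18.
Round 4: rule 8 [f18, f37 => f39]. Adds f39.
Round 5: rule 5 [f39 => f12]. Adds f12.
Round 6: rule 10 [f12, f27 => f13]. Adds f13.
f18 appears in round 3, so it is derivable.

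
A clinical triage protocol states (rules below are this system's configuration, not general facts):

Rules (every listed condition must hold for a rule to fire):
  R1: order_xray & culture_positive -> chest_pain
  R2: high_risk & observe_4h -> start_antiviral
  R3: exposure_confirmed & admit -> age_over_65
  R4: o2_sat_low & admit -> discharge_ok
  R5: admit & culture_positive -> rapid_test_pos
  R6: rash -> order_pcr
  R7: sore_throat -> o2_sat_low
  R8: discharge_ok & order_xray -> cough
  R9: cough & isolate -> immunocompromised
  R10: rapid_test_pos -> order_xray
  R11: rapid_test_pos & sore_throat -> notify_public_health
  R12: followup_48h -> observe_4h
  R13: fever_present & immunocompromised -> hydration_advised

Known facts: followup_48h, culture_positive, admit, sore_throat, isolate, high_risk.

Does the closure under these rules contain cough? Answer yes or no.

Round 1 — R5, R7, R12, derive rapid_test_pos, o2_sat_low, observe_4h.
Round 2 — R2, R4, R10, R11, derive start_antiviral, discharge_ok, order_xray, notify_public_health.
Round 3 — R1, R8, derive chest_pain, cough.
Round 4 — R9, derive immunocompromised.
cough appears in round 3, so it is derivable.

yes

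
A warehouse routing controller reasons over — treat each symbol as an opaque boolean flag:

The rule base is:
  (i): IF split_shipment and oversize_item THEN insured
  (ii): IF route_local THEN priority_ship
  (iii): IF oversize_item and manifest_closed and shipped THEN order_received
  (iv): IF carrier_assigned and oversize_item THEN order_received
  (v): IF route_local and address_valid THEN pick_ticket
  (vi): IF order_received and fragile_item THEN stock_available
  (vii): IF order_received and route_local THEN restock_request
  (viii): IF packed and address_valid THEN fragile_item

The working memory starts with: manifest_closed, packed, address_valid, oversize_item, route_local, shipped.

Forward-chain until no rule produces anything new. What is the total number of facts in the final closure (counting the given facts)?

Round 1 — (ii), (iii), (v), (viii), derive priority_ship, order_received, pick_ticket, fragile_item.
Round 2 — (vi), (vii), derive stock_available, restock_request.
Closure: {address_valid, fragile_item, manifest_closed, order_received, oversize_item, packed, pick_ticket, priority_ship, restock_request, route_local, shipped, stock_available} — 12 facts.

12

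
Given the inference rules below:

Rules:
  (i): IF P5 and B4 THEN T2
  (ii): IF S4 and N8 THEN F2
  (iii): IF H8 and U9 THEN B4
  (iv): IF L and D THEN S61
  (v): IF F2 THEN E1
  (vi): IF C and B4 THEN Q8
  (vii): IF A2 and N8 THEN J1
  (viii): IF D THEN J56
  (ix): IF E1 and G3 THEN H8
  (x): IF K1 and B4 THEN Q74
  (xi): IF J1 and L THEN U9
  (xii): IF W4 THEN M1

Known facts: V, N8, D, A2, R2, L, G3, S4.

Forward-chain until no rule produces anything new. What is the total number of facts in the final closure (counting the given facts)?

Round 1: (ii) [IF S4 and N8 THEN F2]; (iv) [IF L and D THEN S61]; (vii) [IF A2 and N8 THEN J1]; (viii) [IF D THEN J56]. Adds F2, S61, J1, J56.
Round 2: (v) [IF F2 THEN E1]; (xi) [IF J1 and L THEN U9]. Adds E1, U9.
Round 3: (ix) [IF E1 and G3 THEN H8]. Adds H8.
Round 4: (iii) [IF H8 and U9 THEN B4]. Adds B4.
Closure: {A2, B4, D, E1, F2, G3, H8, J1, J56, L, N8, R2, S4, S61, U9, V} — 16 facts.

16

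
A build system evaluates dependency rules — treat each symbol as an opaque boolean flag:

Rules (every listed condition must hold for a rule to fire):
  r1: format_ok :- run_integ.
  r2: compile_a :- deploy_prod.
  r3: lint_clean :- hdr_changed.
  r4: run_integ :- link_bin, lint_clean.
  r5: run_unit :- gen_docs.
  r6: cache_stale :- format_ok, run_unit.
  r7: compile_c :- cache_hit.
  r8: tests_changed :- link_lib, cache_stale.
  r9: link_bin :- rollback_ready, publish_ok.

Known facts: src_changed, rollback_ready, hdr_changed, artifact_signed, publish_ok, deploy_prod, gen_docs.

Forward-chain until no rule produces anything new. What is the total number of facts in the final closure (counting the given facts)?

14

Round 1: r2 [compile_a :- deploy_prod.]; r3 [lint_clean :- hdr_changed.]; r5 [run_unit :- gen_docs.]; r9 [link_bin :- rollback_ready, publish_ok.]. Adds compile_a, lint_clean, run_unit, link_bin.
Round 2: r4 [run_integ :- link_bin, lint_clean.]. Adds run_integ.
Round 3: r1 [format_ok :- run_integ.]. Adds format_ok.
Round 4: r6 [cache_stale :- format_ok, run_unit.]. Adds cache_stale.
Closure: {artifact_signed, cache_stale, compile_a, deploy_prod, format_ok, gen_docs, hdr_changed, link_bin, lint_clean, publish_ok, rollback_ready, run_integ, run_unit, src_changed} — 14 facts.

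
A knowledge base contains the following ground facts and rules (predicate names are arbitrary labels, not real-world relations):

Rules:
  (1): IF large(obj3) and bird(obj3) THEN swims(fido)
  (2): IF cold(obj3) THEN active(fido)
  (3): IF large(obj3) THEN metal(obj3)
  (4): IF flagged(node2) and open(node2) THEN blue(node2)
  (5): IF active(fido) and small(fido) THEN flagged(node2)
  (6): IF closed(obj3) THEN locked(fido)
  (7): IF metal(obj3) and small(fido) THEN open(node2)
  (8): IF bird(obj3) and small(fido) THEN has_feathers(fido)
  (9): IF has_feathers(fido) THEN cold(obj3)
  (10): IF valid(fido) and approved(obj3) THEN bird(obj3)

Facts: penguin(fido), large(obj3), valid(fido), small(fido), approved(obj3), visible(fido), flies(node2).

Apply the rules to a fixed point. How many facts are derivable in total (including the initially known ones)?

[1] (3) [IF large(obj3) THEN metal(obj3)]; (10) [IF valid(fido) and approved(obj3) THEN bird(obj3)]. ⇒ new: metal(obj3), bird(obj3).
[2] (1) [IF large(obj3) and bird(obj3) THEN swims(fido)]; (7) [IF metal(obj3) and small(fido) THEN open(node2)]; (8) [IF bird(obj3) and small(fido) THEN has_feathers(fido)]. ⇒ new: swims(fido), open(node2), has_feathers(fido).
[3] (9) [IF has_feathers(fido) THEN cold(obj3)]. ⇒ new: cold(obj3).
[4] (2) [IF cold(obj3) THEN active(fido)]. ⇒ new: active(fido).
[5] (5) [IF active(fido) and small(fido) THEN flagged(node2)]. ⇒ new: flagged(node2).
[6] (4) [IF flagged(node2) and open(node2) THEN blue(node2)]. ⇒ new: blue(node2).
Closure: {active(fido), approved(obj3), bird(obj3), blue(node2), cold(obj3), flagged(node2), flies(node2), has_feathers(fido), large(obj3), metal(obj3), open(node2), penguin(fido), small(fido), swims(fido), valid(fido), visible(fido)} — 16 facts.

16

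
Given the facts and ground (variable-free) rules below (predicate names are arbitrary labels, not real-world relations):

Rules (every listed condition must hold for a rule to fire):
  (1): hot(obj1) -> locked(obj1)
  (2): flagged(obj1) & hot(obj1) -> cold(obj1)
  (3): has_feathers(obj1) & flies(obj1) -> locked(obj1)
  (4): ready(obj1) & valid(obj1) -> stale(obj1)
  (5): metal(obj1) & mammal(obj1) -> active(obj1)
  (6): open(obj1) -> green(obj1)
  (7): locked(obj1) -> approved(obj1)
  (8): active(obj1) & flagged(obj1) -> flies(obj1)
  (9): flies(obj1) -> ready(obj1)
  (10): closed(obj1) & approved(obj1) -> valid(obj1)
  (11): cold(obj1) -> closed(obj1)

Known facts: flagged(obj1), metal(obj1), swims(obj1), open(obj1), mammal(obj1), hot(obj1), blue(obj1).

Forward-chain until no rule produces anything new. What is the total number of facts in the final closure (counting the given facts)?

Round 1 — (1), (2), (5), (6), derive locked(obj1), cold(obj1), active(obj1), green(obj1).
Round 2 — (7), (8), (11), derive approved(obj1), flies(obj1), closed(obj1).
Round 3 — (9), (10), derive ready(obj1), valid(obj1).
Round 4 — (4), derive stale(obj1).
Closure: {active(obj1), approved(obj1), blue(obj1), closed(obj1), cold(obj1), flagged(obj1), flies(obj1), green(obj1), hot(obj1), locked(obj1), mammal(obj1), metal(obj1), open(obj1), ready(obj1), stale(obj1), swims(obj1), valid(obj1)} — 17 facts.

17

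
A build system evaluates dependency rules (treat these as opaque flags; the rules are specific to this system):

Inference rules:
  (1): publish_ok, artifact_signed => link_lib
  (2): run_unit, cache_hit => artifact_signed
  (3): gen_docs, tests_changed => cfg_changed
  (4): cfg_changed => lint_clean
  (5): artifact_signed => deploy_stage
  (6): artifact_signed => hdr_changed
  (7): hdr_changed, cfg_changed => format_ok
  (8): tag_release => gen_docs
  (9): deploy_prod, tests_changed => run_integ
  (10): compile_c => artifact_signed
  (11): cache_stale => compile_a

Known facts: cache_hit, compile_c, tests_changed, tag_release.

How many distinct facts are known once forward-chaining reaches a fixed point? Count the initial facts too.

Round 1: (8) [tag_release => gen_docs]; (10) [compile_c => artifact_signed]. Adds gen_docs, artifact_signed.
Round 2: (3) [gen_docs, tests_changed => cfg_changed]; (5) [artifact_signed => deploy_stage]; (6) [artifact_signed => hdr_changed]. Adds cfg_changed, deploy_stage, hdr_changed.
Round 3: (4) [cfg_changed => lint_clean]; (7) [hdr_changed, cfg_changed => format_ok]. Adds lint_clean, format_ok.
Closure: {artifact_signed, cache_hit, cfg_changed, compile_c, deploy_stage, format_ok, gen_docs, hdr_changed, lint_clean, tag_release, tests_changed} — 11 facts.

11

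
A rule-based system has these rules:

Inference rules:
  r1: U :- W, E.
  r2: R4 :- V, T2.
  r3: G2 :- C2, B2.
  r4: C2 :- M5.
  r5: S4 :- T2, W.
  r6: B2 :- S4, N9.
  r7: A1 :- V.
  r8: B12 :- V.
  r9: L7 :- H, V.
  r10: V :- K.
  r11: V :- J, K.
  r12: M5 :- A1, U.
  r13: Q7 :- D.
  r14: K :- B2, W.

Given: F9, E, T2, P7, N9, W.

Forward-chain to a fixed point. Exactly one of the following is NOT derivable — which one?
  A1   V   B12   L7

Round 1: r1 [U :- W, E.]; r5 [S4 :- T2, W.]. Adds U, S4.
Round 2: r6 [B2 :- S4, N9.]. Adds B2.
Round 3: r14 [K :- B2, W.]. Adds K.
Round 4: r10 [V :- K.]. Adds V.
Round 5: r2 [R4 :- V, T2.]; r7 [A1 :- V.]; r8 [B12 :- V.]. Adds R4, A1, B12.
Round 6: r12 [M5 :- A1, U.]. Adds M5.
Round 7: r4 [C2 :- M5.]. Adds C2.
Round 8: r3 [G2 :- C2, B2.]. Adds G2.
Derived: V (round 4), A1 (round 5), B12 (round 5). L7 never appears in any round.

L7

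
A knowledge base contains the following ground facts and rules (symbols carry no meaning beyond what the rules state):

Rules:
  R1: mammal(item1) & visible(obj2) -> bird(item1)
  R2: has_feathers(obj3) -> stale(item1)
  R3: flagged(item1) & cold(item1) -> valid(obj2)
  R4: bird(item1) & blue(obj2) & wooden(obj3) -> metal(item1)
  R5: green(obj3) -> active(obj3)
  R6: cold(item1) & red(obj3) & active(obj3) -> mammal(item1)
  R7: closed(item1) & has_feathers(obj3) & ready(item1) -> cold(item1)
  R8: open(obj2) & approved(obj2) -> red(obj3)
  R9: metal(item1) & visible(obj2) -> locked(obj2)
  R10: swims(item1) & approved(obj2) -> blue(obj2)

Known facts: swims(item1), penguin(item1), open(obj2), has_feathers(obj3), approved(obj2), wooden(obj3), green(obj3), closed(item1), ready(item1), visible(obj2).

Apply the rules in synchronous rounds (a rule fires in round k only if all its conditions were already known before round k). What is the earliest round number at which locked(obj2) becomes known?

5

Round 1 — R2, R5, R7, R8, R10, derive stale(item1), active(obj3), cold(item1), red(obj3), blue(obj2).
Round 2 — R6, derive mammal(item1).
Round 3 — R1, derive bird(item1).
Round 4 — R4, derive metal(item1).
Round 5 — R9, derive locked(obj2).
locked(obj2) first appears in round 5.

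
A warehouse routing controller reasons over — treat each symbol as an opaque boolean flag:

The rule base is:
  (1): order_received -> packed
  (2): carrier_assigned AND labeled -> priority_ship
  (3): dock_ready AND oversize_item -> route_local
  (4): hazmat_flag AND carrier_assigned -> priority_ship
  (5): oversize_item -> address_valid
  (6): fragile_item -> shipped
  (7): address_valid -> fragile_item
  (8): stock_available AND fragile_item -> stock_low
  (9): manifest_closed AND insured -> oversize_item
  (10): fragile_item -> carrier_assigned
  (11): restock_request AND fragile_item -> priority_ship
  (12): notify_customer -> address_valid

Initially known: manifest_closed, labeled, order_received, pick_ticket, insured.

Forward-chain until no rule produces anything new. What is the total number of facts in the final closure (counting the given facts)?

12

Round 1 fires (1), (9), giving packed, oversize_item.
Round 2 fires (5), giving address_valid.
Round 3 fires (7), giving fragile_item.
Round 4 fires (6), (10), giving shipped, carrier_assigned.
Round 5 fires (2), giving priority_ship.
Closure: {address_valid, carrier_assigned, fragile_item, insured, labeled, manifest_closed, order_received, oversize_item, packed, pick_ticket, priority_ship, shipped} — 12 facts.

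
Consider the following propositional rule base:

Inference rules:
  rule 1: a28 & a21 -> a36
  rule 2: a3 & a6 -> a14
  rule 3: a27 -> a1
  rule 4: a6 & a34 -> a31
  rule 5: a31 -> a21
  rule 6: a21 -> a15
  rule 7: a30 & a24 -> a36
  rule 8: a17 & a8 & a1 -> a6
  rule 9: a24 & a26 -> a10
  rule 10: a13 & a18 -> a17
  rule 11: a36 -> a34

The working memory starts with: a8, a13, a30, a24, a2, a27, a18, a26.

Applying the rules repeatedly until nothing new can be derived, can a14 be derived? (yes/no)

Round 1: rule 3 [a27 -> a1]; rule 7 [a30 & a24 -> a36]; rule 9 [a24 & a26 -> a10]; rule 10 [a13 & a18 -> a17]. New: a1, a36, a10, a17.
Round 2: rule 8 [a17 & a8 & a1 -> a6]; rule 11 [a36 -> a34]. New: a6, a34.
Round 3: rule 4 [a6 & a34 -> a31]. New: a31.
Round 4: rule 5 [a31 -> a21]. New: a21.
Round 5: rule 6 [a21 -> a15]. New: a15.
Fixed point reached. a14 is concluded only by rule 2; rule 2 needs a3 (never derived).

no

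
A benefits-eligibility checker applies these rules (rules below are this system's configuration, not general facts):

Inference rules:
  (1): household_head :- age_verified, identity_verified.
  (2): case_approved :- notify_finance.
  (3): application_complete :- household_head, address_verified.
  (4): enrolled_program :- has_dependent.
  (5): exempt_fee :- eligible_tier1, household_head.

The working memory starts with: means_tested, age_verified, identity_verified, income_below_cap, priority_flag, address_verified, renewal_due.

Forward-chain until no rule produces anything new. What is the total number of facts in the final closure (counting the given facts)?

Round 1: (1) [household_head :- age_verified, identity_verified.]. Adds household_head.
Round 2: (3) [application_complete :- household_head, address_verified.]. Adds application_complete.
Closure: {address_verified, age_verified, application_complete, household_head, identity_verified, income_below_cap, means_tested, priority_flag, renewal_due} — 9 facts.

9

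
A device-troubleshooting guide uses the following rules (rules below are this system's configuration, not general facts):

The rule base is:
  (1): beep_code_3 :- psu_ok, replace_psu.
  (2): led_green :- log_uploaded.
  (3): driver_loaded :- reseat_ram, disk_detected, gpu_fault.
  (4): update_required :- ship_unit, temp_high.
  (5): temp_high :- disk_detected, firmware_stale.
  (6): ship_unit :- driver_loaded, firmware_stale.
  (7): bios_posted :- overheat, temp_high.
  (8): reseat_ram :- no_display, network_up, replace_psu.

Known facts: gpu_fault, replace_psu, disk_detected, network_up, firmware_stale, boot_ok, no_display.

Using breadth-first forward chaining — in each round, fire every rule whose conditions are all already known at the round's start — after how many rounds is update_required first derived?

4

[1] (5) [temp_high :- disk_detected, firmware_stale.]; (8) [reseat_ram :- no_display, network_up, replace_psu.]. ⇒ new: temp_high, reseat_ram.
[2] (3) [driver_loaded :- reseat_ram, disk_detected, gpu_fault.]. ⇒ new: driver_loaded.
[3] (6) [ship_unit :- driver_loaded, firmware_stale.]. ⇒ new: ship_unit.
[4] (4) [update_required :- ship_unit, temp_high.]. ⇒ new: update_required.
update_required first appears in round 4.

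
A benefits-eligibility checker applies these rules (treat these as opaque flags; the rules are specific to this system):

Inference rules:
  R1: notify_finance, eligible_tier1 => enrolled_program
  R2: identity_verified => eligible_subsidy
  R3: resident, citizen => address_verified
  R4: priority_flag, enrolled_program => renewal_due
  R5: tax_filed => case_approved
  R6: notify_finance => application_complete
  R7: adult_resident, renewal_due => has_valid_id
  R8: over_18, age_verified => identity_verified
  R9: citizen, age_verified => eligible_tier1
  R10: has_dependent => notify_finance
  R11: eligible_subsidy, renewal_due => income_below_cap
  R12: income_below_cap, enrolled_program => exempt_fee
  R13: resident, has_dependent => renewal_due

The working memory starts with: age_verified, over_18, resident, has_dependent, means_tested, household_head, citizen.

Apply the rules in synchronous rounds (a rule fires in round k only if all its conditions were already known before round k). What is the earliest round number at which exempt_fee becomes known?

4

[1] R3 [resident, citizen => address_verified]; R8 [over_18, age_verified => identity_verified]; R9 [citizen, age_verified => eligible_tier1]; R10 [has_dependent => notify_finance]; R13 [resident, has_dependent => renewal_due]. ⇒ new: address_verified, identity_verified, eligible_tier1, notify_finance, renewal_due.
[2] R1 [notify_finance, eligible_tier1 => enrolled_program]; R2 [identity_verified => eligible_subsidy]; R6 [notify_finance => application_complete]. ⇒ new: enrolled_program, eligible_subsidy, application_complete.
[3] R11 [eligible_subsidy, renewal_due => income_below_cap]. ⇒ new: income_below_cap.
[4] R12 [income_below_cap, enrolled_program => exempt_fee]. ⇒ new: exempt_fee.
exempt_fee first appears in round 4.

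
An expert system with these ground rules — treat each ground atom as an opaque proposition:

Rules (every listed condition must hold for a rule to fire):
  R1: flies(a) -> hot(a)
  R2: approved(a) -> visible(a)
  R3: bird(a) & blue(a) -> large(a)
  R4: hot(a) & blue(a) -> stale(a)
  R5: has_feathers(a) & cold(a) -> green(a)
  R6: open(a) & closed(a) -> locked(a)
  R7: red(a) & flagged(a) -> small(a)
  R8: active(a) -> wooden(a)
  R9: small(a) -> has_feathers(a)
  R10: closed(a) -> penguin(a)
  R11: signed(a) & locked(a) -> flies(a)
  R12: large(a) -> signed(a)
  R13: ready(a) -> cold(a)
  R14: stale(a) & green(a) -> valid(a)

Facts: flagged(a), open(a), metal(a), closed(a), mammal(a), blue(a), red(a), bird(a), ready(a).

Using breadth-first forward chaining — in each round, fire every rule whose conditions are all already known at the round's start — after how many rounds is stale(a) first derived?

5

Round 1 — R3, R6, R7, R10, R13, derive large(a), locked(a), small(a), penguin(a), cold(a).
Round 2 — R9, R12, derive has_feathers(a), signed(a).
Round 3 — R5, R11, derive green(a), flies(a).
Round 4 — R1, derive hot(a).
Round 5 — R4, derive stale(a).
stale(a) first appears in round 5.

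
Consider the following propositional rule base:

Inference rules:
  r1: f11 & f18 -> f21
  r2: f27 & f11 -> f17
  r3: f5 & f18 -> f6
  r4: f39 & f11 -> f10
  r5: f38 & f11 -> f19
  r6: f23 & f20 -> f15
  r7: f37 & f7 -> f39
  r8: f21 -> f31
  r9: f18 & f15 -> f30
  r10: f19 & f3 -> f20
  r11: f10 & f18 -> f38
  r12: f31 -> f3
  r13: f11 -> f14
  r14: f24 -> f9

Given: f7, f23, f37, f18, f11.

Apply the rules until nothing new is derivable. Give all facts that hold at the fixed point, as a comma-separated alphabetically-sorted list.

Round 1 fires r1, r7, r13, giving f21, f39, f14.
Round 2 fires r4, r8, giving f10, f31.
Round 3 fires r11, r12, giving f38, f3.
Round 4 fires r5, giving f19.
Round 5 fires r10, giving f20.
Round 6 fires r6, giving f15.
Round 7 fires r9, giving f30.

f10, f11, f14, f15, f18, f19, f20, f21, f23, f3, f30, f31, f37, f38, f39, f7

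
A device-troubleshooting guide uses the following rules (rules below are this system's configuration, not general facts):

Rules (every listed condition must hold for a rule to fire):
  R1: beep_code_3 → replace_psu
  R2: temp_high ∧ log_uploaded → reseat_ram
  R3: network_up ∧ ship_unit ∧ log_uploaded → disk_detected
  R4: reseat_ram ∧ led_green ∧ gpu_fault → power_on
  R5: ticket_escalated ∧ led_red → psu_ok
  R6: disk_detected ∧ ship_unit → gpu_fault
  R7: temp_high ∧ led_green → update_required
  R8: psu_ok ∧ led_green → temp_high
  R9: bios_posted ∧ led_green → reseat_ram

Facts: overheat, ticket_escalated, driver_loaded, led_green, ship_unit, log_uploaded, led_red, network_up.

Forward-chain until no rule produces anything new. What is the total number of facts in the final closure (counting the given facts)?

Round 1: R3 [network_up ∧ ship_unit ∧ log_uploaded → disk_detected]; R5 [ticket_escalated ∧ led_red → psu_ok]. New: disk_detected, psu_ok.
Round 2: R6 [disk_detected ∧ ship_unit → gpu_fault]; R8 [psu_ok ∧ led_green → temp_high]. New: gpu_fault, temp_high.
Round 3: R2 [temp_high ∧ log_uploaded → reseat_ram]; R7 [temp_high ∧ led_green → update_required]. New: reseat_ram, update_required.
Round 4: R4 [reseat_ram ∧ led_green ∧ gpu_fault → power_on]. New: power_on.
Closure: {disk_detected, driver_loaded, gpu_fault, led_green, led_red, log_uploaded, network_up, overheat, power_on, psu_ok, reseat_ram, ship_unit, temp_high, ticket_escalated, update_required} — 15 facts.

15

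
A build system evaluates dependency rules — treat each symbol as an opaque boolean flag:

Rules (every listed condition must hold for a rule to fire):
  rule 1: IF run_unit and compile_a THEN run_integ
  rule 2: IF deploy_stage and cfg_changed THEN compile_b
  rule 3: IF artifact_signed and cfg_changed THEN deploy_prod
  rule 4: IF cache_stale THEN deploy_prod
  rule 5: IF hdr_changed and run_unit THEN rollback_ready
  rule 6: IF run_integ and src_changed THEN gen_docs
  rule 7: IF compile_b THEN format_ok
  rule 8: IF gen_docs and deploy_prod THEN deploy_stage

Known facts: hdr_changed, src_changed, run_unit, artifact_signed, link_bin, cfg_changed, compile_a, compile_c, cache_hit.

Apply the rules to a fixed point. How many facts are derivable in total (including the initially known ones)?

16

[1] rule 1 [IF run_unit and compile_a THEN run_integ]; rule 3 [IF artifact_signed and cfg_changed THEN deploy_prod]; rule 5 [IF hdr_changed and run_unit THEN rollback_ready]. ⇒ new: run_integ, deploy_prod, rollback_ready.
[2] rule 6 [IF run_integ and src_changed THEN gen_docs]. ⇒ new: gen_docs.
[3] rule 8 [IF gen_docs and deploy_prod THEN deploy_stage]. ⇒ new: deploy_stage.
[4] rule 2 [IF deploy_stage and cfg_changed THEN compile_b]. ⇒ new: compile_b.
[5] rule 7 [IF compile_b THEN format_ok]. ⇒ new: format_ok.
Closure: {artifact_signed, cache_hit, cfg_changed, compile_a, compile_b, compile_c, deploy_prod, deploy_stage, format_ok, gen_docs, hdr_changed, link_bin, rollback_ready, run_integ, run_unit, src_changed} — 16 facts.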